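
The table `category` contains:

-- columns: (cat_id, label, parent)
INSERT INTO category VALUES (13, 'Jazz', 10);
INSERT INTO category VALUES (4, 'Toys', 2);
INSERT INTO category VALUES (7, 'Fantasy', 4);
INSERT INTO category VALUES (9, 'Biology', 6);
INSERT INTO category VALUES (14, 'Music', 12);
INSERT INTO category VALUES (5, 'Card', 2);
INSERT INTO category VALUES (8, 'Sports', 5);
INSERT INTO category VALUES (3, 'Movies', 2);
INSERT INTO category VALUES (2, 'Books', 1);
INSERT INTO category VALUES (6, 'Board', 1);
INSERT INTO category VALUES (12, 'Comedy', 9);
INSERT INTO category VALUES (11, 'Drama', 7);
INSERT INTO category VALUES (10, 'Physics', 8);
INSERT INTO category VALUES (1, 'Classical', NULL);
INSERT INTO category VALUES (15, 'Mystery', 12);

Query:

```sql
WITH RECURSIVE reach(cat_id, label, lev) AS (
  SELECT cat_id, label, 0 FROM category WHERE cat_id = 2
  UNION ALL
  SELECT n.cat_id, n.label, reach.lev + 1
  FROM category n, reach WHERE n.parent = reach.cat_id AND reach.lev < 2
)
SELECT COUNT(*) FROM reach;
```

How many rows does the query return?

Base: cat_id=2 (Books) at lev 0.
Iteration 1: rows with parent in {2} -> Movies (id 3, lev 1), Toys (id 4, lev 1), Card (id 5, lev 1).
Iteration 2: rows with parent in {3,4,5} -> Fantasy (id 7, lev 2), Sports (id 8, lev 2).
Iteration 3: lev < 2 fails for all current rows; recursion stops.
Total rows emitted: 6.

6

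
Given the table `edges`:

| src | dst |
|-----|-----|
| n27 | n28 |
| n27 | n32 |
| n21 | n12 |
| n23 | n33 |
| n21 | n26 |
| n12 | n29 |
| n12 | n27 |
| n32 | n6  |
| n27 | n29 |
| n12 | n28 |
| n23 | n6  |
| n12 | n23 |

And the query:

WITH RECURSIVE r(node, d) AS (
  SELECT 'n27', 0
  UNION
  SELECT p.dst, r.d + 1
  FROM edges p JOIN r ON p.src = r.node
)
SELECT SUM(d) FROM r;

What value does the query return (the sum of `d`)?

5

Base: (n27, d=0).
Iteration 1: edges from {n27} -> (n28, d=1), (n29, d=1), (n32, d=1).
Iteration 2: edges from {n28,n29,n32} -> (n6, d=2).
Iteration 3: no outgoing edges from {n6}; recursion stops.
SUM(d) = 0 + 1 + 1 + 1 + 2 = 5.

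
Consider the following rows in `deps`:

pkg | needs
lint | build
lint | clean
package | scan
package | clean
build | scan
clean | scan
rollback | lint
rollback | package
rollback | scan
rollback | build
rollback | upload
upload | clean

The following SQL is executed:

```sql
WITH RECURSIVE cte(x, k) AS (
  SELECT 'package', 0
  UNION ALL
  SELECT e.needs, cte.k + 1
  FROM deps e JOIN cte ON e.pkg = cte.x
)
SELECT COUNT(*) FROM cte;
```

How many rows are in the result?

Base: (package, k=0).
Iteration 1: edges from {package} -> (clean, k=1), (scan, k=1).
Iteration 2: edges from {clean,scan} -> (scan, k=2).
Iteration 3: no outgoing edges from {scan}; recursion stops.
Total rows emitted: 4.

4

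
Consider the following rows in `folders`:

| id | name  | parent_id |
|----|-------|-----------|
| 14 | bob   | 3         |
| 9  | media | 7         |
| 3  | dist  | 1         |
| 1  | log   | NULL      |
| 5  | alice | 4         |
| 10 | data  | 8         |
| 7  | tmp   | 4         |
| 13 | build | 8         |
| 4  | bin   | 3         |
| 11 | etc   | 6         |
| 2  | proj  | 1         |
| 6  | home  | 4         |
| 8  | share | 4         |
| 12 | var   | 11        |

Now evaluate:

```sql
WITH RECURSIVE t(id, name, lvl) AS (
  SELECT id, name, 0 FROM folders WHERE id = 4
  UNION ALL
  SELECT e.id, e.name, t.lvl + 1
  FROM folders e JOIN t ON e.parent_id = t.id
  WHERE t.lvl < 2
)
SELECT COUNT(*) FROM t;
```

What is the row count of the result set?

9

Base: id=4 (bin) at lvl 0.
Iteration 1: rows with parent_id in {4} -> alice (id 5, lvl 1), home (id 6, lvl 1), tmp (id 7, lvl 1), share (id 8, lvl 1).
Iteration 2: rows with parent_id in {5,6,7,8} -> media (id 9, lvl 2), data (id 10, lvl 2), etc (id 11, lvl 2), build (id 13, lvl 2).
Iteration 3: lvl < 2 fails for all current rows; recursion stops.
Total rows emitted: 9.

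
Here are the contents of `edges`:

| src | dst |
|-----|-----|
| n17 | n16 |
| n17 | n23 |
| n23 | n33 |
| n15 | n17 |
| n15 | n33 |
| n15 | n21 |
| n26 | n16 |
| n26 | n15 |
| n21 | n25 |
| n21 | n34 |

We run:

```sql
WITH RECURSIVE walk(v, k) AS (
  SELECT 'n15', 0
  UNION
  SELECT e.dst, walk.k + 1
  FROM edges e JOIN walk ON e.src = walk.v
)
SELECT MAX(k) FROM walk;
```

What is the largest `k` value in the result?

3

Base: (n15, k=0).
Iteration 1: edges from {n15} -> (n17, k=1), (n21, k=1), (n33, k=1).
Iteration 2: edges from {n17,n21,n33} -> (n16, k=2), (n23, k=2), (n25, k=2), (n34, k=2).
Iteration 3: edges from {n16,n23,n25,n34} -> (n33, k=3).
Iteration 4: no outgoing edges from {n33}; recursion stops.
k values: 0, 1, 1, 1, 2, 2, 2, 2, 3; the maximum is 3.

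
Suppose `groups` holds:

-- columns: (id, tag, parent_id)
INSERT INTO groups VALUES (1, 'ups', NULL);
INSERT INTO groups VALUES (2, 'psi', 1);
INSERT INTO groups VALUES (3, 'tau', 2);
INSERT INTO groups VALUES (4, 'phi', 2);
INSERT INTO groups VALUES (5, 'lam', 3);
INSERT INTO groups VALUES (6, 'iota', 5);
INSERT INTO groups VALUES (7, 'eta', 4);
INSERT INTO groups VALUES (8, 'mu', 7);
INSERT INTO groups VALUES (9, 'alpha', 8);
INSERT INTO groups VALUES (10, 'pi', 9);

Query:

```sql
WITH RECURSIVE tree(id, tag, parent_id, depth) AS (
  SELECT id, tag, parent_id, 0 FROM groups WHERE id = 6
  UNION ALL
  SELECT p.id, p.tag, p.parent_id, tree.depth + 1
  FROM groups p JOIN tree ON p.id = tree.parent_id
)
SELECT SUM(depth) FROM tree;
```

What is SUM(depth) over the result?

Base: id=6 (iota), parent_id=5, depth 0.
Iteration 1: join on id=5 -> lam (id 5, parent_id=3, depth 1).
Iteration 2: join on id=3 -> tau (id 3, parent_id=2, depth 2).
Iteration 3: join on id=2 -> psi (id 2, parent_id=1, depth 3).
Iteration 4: join on id=1 -> ups (id 1, parent_id=NULL, depth 4).
Iteration 5: parent_id is NULL; no match; recursion stops.
SUM(depth) = 0 + 1 + 2 + 3 + 4 = 10.

10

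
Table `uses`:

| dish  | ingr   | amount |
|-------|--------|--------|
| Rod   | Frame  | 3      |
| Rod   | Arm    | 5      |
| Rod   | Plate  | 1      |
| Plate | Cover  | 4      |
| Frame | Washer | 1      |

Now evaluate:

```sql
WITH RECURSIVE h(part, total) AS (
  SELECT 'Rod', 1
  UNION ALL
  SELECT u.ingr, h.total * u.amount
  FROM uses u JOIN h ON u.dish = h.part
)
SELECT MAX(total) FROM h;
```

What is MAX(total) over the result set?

5

Base: (Rod, total=1).
Iteration 1: components of {Rod} -> Arm = 1*5 = 5, Frame = 1*3 = 3, Plate = 1*1 = 1.
Iteration 2: components of {Arm,Frame,Plate} -> Cover = 1*4 = 4, Washer = 3*1 = 3.
Iteration 3: no further components; recursion stops.
total values: 1, 1, 3, 5, 4, 3; the maximum is 5.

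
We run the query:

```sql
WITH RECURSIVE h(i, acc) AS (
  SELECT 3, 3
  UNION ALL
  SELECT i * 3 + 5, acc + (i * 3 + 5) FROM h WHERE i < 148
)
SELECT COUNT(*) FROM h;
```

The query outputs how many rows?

5

Base: i=3, acc=3.
Iteration 1: 3 < 148 holds -> i = 3 * 3 + 5 = 14, acc = 3 + 14 = 17.
Iteration 2: 14 < 148 holds -> i = 14 * 3 + 5 = 47, acc = 17 + 47 = 64.
Iteration 3: 47 < 148 holds -> i = 47 * 3 + 5 = 146, acc = 64 + 146 = 210.
Iteration 4: 146 < 148 holds -> i = 146 * 3 + 5 = 443, acc = 210 + 443 = 653.
Iteration 5: 443 < 148 fails; recursion stops.
Total rows emitted: 5.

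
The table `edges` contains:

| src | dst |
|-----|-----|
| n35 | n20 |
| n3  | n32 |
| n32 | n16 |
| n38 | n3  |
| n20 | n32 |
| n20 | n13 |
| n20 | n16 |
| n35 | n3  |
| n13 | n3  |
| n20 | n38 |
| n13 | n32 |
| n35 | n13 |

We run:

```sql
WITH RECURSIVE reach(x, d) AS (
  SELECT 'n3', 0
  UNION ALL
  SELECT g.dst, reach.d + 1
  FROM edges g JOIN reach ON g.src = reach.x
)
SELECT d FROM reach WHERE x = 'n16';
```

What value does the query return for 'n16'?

2

Base: (n3, d=0).
Iteration 1: edges from {n3} -> (n32, d=1).
Iteration 2: edges from {n32} -> (n16, d=2).
Iteration 3: no outgoing edges from {n16}; recursion stops.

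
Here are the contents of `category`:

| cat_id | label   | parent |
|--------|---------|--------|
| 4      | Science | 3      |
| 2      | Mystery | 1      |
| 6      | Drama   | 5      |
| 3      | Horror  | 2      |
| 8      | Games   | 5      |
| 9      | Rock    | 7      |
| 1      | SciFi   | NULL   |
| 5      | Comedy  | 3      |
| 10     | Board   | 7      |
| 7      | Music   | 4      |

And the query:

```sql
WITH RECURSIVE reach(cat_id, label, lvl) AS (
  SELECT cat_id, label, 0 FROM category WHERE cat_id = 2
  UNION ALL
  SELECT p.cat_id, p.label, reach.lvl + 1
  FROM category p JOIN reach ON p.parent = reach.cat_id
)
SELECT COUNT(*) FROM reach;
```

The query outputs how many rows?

Base: cat_id=2 (Mystery) at lvl 0.
Iteration 1: rows with parent in {2} -> Horror (id 3, lvl 1).
Iteration 2: rows with parent in {3} -> Science (id 4, lvl 2), Comedy (id 5, lvl 2).
Iteration 3: rows with parent in {4,5} -> Drama (id 6, lvl 3), Music (id 7, lvl 3), Games (id 8, lvl 3).
Iteration 4: rows with parent in {6,7,8} -> Rock (id 9, lvl 4), Board (id 10, lvl 4).
Iteration 5: no rows with parent in {9,10}; recursion stops.
Total rows emitted: 9.

9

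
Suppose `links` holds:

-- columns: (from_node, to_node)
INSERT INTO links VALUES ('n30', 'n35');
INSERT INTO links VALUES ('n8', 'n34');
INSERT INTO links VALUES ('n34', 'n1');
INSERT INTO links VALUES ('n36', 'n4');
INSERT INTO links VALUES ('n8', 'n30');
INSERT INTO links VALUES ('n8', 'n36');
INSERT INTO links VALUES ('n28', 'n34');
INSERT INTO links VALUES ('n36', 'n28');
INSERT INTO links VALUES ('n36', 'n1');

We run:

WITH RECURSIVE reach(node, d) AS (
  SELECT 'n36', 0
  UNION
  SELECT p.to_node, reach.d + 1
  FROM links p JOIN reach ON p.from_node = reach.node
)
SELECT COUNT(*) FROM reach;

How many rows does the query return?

6

Base: (n36, d=0).
Iteration 1: edges from {n36} -> (n1, d=1), (n28, d=1), (n4, d=1).
Iteration 2: edges from {n1,n28,n4} -> (n34, d=2).
Iteration 3: edges from {n34} -> (n1, d=3).
Iteration 4: no outgoing edges from {n1}; recursion stops.
Total rows emitted: 6.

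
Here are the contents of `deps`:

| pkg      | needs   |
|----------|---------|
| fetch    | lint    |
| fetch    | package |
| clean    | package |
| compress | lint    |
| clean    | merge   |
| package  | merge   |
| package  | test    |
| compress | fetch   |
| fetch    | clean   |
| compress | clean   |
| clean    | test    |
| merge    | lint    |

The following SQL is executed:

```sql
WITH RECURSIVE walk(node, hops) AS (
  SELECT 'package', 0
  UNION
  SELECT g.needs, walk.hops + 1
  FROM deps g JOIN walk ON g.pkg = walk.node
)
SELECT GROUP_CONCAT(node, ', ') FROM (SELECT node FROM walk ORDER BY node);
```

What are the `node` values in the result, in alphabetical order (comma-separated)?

Base: (package, hops=0).
Iteration 1: edges from {package} -> (merge, hops=1), (test, hops=1).
Iteration 2: edges from {merge,test} -> (lint, hops=2).
Iteration 3: no outgoing edges from {lint}; recursion stops.

lint, merge, package, test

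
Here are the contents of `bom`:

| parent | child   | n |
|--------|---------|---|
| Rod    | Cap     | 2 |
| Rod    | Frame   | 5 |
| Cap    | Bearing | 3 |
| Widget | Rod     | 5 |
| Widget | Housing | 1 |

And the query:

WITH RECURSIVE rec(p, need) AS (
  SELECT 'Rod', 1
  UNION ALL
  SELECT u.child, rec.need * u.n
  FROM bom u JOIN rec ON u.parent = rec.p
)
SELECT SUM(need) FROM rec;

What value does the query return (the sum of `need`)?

Base: (Rod, need=1).
Iteration 1: components of {Rod} -> Cap = 1*2 = 2, Frame = 1*5 = 5.
Iteration 2: components of {Cap,Frame} -> Bearing = 2*3 = 6.
Iteration 3: no further components; recursion stops.
SUM(need) = 1 + 5 + 2 + 6 = 14.

14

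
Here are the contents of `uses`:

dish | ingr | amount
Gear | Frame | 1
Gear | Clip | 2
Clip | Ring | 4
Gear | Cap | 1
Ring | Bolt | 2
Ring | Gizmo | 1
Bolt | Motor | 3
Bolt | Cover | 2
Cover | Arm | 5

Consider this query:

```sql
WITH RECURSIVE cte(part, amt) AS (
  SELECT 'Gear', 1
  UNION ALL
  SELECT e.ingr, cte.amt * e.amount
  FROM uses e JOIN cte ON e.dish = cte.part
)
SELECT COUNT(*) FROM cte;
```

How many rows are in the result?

10

Base: (Gear, amt=1).
Iteration 1: components of {Gear} -> Cap = 1*1 = 1, Clip = 1*2 = 2, Frame = 1*1 = 1.
Iteration 2: components of {Cap,Clip,Frame} -> Ring = 2*4 = 8.
Iteration 3: components of {Ring} -> Bolt = 8*2 = 16, Gizmo = 8*1 = 8.
Iteration 4: components of {Bolt,Gizmo} -> Cover = 16*2 = 32, Motor = 16*3 = 48.
Iteration 5: components of {Cover,Motor} -> Arm = 32*5 = 160.
Iteration 6: no further components; recursion stops.
Total rows emitted: 10.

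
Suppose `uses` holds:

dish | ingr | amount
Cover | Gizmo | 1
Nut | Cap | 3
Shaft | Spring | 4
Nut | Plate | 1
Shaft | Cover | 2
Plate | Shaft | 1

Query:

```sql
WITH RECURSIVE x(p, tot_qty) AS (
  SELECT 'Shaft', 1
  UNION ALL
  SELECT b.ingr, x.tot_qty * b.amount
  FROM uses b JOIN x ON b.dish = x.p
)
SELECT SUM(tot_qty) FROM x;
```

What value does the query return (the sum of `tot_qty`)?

9

Base: (Shaft, tot_qty=1).
Iteration 1: components of {Shaft} -> Cover = 1*2 = 2, Spring = 1*4 = 4.
Iteration 2: components of {Cover,Spring} -> Gizmo = 2*1 = 2.
Iteration 3: no further components; recursion stops.
SUM(tot_qty) = 1 + 2 + 4 + 2 = 9.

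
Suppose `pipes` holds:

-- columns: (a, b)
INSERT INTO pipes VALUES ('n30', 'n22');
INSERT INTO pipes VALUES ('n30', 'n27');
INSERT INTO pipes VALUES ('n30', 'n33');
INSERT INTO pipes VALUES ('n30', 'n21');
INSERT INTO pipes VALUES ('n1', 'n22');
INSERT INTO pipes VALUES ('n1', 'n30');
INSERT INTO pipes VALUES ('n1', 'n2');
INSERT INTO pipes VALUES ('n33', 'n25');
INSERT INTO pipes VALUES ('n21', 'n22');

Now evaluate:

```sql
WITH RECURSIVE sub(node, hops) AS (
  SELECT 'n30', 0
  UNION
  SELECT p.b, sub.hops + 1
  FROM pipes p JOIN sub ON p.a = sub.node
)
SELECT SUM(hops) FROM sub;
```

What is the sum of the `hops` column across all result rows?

8

Base: (n30, hops=0).
Iteration 1: edges from {n30} -> (n21, hops=1), (n22, hops=1), (n27, hops=1), (n33, hops=1).
Iteration 2: edges from {n21,n22,n27,n33} -> (n22, hops=2), (n25, hops=2).
Iteration 3: no outgoing edges from {n22,n25}; recursion stops.
SUM(hops) = 0 + 1 + 1 + 1 + 1 + 2 + 2 = 8.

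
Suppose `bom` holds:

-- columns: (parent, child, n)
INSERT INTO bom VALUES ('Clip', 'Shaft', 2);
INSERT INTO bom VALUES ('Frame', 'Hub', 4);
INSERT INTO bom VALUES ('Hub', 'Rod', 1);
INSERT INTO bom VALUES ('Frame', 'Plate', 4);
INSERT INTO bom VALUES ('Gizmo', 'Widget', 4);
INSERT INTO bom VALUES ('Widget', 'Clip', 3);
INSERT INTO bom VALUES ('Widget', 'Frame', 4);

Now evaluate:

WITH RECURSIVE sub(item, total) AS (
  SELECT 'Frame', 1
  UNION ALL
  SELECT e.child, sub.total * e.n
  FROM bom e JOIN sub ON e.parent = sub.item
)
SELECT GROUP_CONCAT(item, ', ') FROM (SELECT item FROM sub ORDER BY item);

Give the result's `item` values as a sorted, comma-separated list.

Frame, Hub, Plate, Rod

Base: (Frame, total=1).
Iteration 1: components of {Frame} -> Hub = 1*4 = 4, Plate = 1*4 = 4.
Iteration 2: components of {Hub,Plate} -> Rod = 4*1 = 4.
Iteration 3: no further components; recursion stops.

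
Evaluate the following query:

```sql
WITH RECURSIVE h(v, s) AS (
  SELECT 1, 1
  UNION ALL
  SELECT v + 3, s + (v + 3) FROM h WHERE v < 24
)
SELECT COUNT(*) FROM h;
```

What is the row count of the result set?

9

Base: v=1, s=1.
Iteration 1: 1 < 24 holds -> v = 1 + 3 = 4, s = 1 + 4 = 5.
Iteration 2: 4 < 24 holds -> v = 4 + 3 = 7, s = 5 + 7 = 12.
Iteration 3: 7 < 24 holds -> v = 7 + 3 = 10, s = 12 + 10 = 22.
Iteration 4: 10 < 24 holds -> v = 10 + 3 = 13, s = 22 + 13 = 35.
Iteration 5: 13 < 24 holds -> v = 13 + 3 = 16, s = 35 + 16 = 51.
Iteration 6: 16 < 24 holds -> v = 16 + 3 = 19, s = 51 + 19 = 70.
Iteration 7: 19 < 24 holds -> v = 19 + 3 = 22, s = 70 + 22 = 92.
Iteration 8: 22 < 24 holds -> v = 22 + 3 = 25, s = 92 + 25 = 117.
Iteration 9: 25 < 24 fails; recursion stops.
Total rows emitted: 9.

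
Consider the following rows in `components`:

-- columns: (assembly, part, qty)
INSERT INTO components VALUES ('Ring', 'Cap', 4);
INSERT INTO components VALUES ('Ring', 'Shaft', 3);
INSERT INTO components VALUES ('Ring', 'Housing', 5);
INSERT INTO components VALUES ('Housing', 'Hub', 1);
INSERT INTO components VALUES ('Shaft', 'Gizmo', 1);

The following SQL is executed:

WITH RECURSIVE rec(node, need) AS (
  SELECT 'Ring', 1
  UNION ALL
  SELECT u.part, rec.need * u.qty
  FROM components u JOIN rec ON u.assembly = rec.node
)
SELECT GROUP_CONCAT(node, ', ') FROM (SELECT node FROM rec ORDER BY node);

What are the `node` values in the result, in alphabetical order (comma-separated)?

Base: (Ring, need=1).
Iteration 1: components of {Ring} -> Cap = 1*4 = 4, Housing = 1*5 = 5, Shaft = 1*3 = 3.
Iteration 2: components of {Cap,Housing,Shaft} -> Gizmo = 3*1 = 3, Hub = 5*1 = 5.
Iteration 3: no further components; recursion stops.

Cap, Gizmo, Housing, Hub, Ring, Shaft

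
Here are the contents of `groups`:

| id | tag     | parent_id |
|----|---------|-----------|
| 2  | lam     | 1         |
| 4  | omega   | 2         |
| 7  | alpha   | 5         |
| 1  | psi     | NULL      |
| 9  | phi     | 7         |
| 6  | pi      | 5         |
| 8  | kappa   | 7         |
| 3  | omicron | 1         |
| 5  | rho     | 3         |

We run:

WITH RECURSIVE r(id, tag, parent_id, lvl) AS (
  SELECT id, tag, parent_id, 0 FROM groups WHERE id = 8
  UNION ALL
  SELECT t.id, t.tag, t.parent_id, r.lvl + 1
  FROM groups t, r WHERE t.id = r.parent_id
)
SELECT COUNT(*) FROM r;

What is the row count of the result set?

5

Base: id=8 (kappa), parent_id=7, lvl 0.
Iteration 1: join on id=7 -> alpha (id 7, parent_id=5, lvl 1).
Iteration 2: join on id=5 -> rho (id 5, parent_id=3, lvl 2).
Iteration 3: join on id=3 -> omicron (id 3, parent_id=1, lvl 3).
Iteration 4: join on id=1 -> psi (id 1, parent_id=NULL, lvl 4).
Iteration 5: parent_id is NULL; no match; recursion stops.
Total rows emitted: 5.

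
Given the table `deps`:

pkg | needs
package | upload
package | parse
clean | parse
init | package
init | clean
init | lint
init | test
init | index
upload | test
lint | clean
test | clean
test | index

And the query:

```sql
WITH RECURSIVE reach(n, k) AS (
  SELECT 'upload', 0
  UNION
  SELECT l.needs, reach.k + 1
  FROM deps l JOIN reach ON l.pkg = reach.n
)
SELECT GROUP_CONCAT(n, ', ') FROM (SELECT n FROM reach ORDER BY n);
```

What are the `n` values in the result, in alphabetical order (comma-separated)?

clean, index, parse, test, upload

Base: (upload, k=0).
Iteration 1: edges from {upload} -> (test, k=1).
Iteration 2: edges from {test} -> (clean, k=2), (index, k=2).
Iteration 3: edges from {clean,index} -> (parse, k=3).
Iteration 4: no outgoing edges from {parse}; recursion stops.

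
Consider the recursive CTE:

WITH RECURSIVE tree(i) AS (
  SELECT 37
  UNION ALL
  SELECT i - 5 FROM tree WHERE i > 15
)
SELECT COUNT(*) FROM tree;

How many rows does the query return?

Base: i=37.
Iteration 1: 37 > 15 holds -> i = 37 - 5 = 32.
Iteration 2: 32 > 15 holds -> i = 32 - 5 = 27.
Iteration 3: 27 > 15 holds -> i = 27 - 5 = 22.
Iteration 4: 22 > 15 holds -> i = 22 - 5 = 17.
Iteration 5: 17 > 15 holds -> i = 17 - 5 = 12.
Iteration 6: 12 > 15 fails; recursion stops.
Total rows emitted: 6.

6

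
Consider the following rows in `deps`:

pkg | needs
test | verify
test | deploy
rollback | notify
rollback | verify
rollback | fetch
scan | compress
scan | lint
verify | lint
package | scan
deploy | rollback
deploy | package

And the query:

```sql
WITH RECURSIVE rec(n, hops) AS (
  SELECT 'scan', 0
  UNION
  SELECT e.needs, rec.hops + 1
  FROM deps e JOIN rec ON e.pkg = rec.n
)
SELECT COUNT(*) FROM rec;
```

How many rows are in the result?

3

Base: (scan, hops=0).
Iteration 1: edges from {scan} -> (compress, hops=1), (lint, hops=1).
Iteration 2: no outgoing edges from {compress,lint}; recursion stops.
Total rows emitted: 3.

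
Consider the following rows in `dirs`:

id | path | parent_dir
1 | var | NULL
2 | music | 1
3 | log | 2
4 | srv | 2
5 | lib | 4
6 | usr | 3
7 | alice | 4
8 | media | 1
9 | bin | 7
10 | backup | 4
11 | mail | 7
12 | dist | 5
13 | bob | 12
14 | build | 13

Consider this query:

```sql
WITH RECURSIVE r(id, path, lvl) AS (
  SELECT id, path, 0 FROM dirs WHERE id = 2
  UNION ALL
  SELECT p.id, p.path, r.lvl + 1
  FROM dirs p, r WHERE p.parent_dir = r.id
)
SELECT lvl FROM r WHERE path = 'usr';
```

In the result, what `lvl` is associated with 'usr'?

2

Base: id=2 (music) at lvl 0.
Iteration 1: rows with parent_dir in {2} -> log (id 3, lvl 1), srv (id 4, lvl 1).
Iteration 2: rows with parent_dir in {3,4} -> lib (id 5, lvl 2), usr (id 6, lvl 2), alice (id 7, lvl 2), backup (id 10, lvl 2).
Iteration 3: rows with parent_dir in {5,6,7,10} -> bin (id 9, lvl 3), mail (id 11, lvl 3), dist (id 12, lvl 3).
Iteration 4: rows with parent_dir in {9,11,12} -> bob (id 13, lvl 4).
Iteration 5: rows with parent_dir in {13} -> build (id 14, lvl 5).
Iteration 6: no rows with parent_dir in {14}; recursion stops.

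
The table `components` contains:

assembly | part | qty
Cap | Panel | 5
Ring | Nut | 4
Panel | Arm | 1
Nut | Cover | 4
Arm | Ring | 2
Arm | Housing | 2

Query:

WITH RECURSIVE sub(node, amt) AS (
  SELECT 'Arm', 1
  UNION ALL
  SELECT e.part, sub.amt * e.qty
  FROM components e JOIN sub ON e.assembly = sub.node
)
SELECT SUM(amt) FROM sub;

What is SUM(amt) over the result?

45

Base: (Arm, amt=1).
Iteration 1: components of {Arm} -> Housing = 1*2 = 2, Ring = 1*2 = 2.
Iteration 2: components of {Housing,Ring} -> Nut = 2*4 = 8.
Iteration 3: components of {Nut} -> Cover = 8*4 = 32.
Iteration 4: no further components; recursion stops.
SUM(amt) = 1 + 2 + 2 + 8 + 32 = 45.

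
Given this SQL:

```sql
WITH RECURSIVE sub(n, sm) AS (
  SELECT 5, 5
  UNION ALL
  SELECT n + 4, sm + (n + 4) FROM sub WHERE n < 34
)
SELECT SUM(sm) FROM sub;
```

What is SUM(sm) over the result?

705

Base: n=5, sm=5.
Iteration 1: 5 < 34 holds -> n = 5 + 4 = 9, sm = 5 + 9 = 14.
Iteration 2: 9 < 34 holds -> n = 9 + 4 = 13, sm = 14 + 13 = 27.
Iteration 3: 13 < 34 holds -> n = 13 + 4 = 17, sm = 27 + 17 = 44.
Iteration 4: 17 < 34 holds -> n = 17 + 4 = 21, sm = 44 + 21 = 65.
Iteration 5: 21 < 34 holds -> n = 21 + 4 = 25, sm = 65 + 25 = 90.
Iteration 6: 25 < 34 holds -> n = 25 + 4 = 29, sm = 90 + 29 = 119.
Iteration 7: 29 < 34 holds -> n = 29 + 4 = 33, sm = 119 + 33 = 152.
Iteration 8: 33 < 34 holds -> n = 33 + 4 = 37, sm = 152 + 37 = 189.
Iteration 9: 37 < 34 fails; recursion stops.
SUM(sm) = 5 + 14 + 27 + 44 + 65 + 90 + 119 + 152 + 189 = 705.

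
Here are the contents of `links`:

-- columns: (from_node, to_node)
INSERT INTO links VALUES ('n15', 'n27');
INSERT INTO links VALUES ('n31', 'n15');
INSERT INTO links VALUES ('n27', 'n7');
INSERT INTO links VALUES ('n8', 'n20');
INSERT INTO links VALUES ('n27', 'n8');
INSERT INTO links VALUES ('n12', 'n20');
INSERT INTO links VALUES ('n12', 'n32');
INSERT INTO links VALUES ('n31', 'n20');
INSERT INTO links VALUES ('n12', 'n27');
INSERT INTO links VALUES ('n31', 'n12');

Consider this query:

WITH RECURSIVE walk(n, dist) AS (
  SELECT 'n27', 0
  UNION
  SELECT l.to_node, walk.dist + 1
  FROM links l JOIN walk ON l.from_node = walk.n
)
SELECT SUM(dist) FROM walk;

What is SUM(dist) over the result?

Base: (n27, dist=0).
Iteration 1: edges from {n27} -> (n7, dist=1), (n8, dist=1).
Iteration 2: edges from {n7,n8} -> (n20, dist=2).
Iteration 3: no outgoing edges from {n20}; recursion stops.
SUM(dist) = 0 + 1 + 1 + 2 = 4.

4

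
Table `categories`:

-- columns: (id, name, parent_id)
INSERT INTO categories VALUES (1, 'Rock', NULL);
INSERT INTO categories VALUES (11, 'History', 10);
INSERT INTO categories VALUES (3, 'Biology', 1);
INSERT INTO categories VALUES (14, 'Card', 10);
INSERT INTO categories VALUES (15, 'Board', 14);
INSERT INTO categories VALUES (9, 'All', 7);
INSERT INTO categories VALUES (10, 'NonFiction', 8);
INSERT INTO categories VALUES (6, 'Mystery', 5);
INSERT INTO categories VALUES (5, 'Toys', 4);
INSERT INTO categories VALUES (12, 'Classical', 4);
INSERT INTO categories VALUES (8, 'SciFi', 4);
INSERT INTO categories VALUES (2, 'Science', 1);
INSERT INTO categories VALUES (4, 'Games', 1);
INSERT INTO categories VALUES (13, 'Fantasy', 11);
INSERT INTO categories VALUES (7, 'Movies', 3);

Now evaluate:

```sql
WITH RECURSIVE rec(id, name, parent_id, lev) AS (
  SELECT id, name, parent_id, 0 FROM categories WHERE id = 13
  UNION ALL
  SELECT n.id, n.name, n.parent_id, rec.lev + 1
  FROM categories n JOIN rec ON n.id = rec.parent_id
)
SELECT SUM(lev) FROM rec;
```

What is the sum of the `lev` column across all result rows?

15

Base: id=13 (Fantasy), parent_id=11, lev 0.
Iteration 1: join on id=11 -> History (id 11, parent_id=10, lev 1).
Iteration 2: join on id=10 -> NonFiction (id 10, parent_id=8, lev 2).
Iteration 3: join on id=8 -> SciFi (id 8, parent_id=4, lev 3).
Iteration 4: join on id=4 -> Games (id 4, parent_id=1, lev 4).
Iteration 5: join on id=1 -> Rock (id 1, parent_id=NULL, lev 5).
Iteration 6: parent_id is NULL; no match; recursion stops.
SUM(lev) = 0 + 1 + 2 + 3 + 4 + 5 = 15.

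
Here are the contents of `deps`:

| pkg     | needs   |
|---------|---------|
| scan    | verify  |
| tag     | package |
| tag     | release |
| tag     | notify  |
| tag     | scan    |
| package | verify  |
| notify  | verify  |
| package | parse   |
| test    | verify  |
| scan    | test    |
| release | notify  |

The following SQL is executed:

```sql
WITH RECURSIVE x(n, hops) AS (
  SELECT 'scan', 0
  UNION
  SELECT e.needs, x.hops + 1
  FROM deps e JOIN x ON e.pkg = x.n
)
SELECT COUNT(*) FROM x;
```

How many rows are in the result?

4

Base: (scan, hops=0).
Iteration 1: edges from {scan} -> (test, hops=1), (verify, hops=1).
Iteration 2: edges from {test,verify} -> (verify, hops=2).
Iteration 3: no outgoing edges from {verify}; recursion stops.
Total rows emitted: 4.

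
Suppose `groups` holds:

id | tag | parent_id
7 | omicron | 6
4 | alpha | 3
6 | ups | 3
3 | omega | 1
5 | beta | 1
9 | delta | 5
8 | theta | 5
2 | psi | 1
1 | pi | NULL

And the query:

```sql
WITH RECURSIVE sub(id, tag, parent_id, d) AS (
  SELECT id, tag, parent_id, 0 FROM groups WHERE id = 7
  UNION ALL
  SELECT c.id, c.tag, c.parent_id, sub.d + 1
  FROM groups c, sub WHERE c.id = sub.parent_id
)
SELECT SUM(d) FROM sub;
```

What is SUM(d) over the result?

Base: id=7 (omicron), parent_id=6, d 0.
Iteration 1: join on id=6 -> ups (id 6, parent_id=3, d 1).
Iteration 2: join on id=3 -> omega (id 3, parent_id=1, d 2).
Iteration 3: join on id=1 -> pi (id 1, parent_id=NULL, d 3).
Iteration 4: parent_id is NULL; no match; recursion stops.
SUM(d) = 0 + 1 + 2 + 3 = 6.

6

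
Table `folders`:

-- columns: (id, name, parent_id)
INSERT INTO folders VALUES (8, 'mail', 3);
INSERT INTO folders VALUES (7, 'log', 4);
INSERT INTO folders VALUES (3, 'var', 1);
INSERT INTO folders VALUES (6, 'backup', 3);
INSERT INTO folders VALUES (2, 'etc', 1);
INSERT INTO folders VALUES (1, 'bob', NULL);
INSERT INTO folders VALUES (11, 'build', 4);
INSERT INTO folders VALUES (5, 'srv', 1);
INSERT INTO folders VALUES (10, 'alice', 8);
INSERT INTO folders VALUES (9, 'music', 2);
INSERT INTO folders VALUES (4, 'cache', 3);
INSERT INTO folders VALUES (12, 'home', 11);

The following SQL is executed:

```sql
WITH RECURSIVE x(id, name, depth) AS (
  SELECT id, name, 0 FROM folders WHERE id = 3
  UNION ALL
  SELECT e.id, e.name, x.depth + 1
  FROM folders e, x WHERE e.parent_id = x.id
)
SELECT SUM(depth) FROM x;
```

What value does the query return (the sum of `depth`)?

Base: id=3 (var) at depth 0.
Iteration 1: rows with parent_id in {3} -> cache (id 4, depth 1), backup (id 6, depth 1), mail (id 8, depth 1).
Iteration 2: rows with parent_id in {4,6,8} -> log (id 7, depth 2), alice (id 10, depth 2), build (id 11, depth 2).
Iteration 3: rows with parent_id in {7,10,11} -> home (id 12, depth 3).
Iteration 4: no rows with parent_id in {12}; recursion stops.
SUM(depth) = 0 + 1 + 1 + 1 + 2 + 2 + 2 + 3 = 12.

12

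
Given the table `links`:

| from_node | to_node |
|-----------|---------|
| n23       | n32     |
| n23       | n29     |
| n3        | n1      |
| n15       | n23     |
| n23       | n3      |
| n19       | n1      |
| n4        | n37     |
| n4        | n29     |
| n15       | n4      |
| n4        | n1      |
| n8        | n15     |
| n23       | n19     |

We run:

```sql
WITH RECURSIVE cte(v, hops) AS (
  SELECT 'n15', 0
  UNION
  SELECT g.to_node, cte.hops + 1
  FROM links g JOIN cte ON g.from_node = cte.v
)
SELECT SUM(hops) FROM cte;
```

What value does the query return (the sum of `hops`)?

17

Base: (n15, hops=0).
Iteration 1: edges from {n15} -> (n23, hops=1), (n4, hops=1).
Iteration 2: edges from {n23,n4} -> (n1, hops=2), (n19, hops=2), (n29, hops=2), (n3, hops=2), (n32, hops=2), (n37, hops=2). [UNION drops 1 duplicate row(s)]
Iteration 3: edges from {n1,n19,n29,n3,n32,n37} -> (n1, hops=3). [UNION drops 1 duplicate row(s)]
Iteration 4: no outgoing edges from {n1}; recursion stops.
SUM(hops) = 0 + 1 + 1 + 2 + 2 + 2 + 2 + 2 + 2 + 3 = 17.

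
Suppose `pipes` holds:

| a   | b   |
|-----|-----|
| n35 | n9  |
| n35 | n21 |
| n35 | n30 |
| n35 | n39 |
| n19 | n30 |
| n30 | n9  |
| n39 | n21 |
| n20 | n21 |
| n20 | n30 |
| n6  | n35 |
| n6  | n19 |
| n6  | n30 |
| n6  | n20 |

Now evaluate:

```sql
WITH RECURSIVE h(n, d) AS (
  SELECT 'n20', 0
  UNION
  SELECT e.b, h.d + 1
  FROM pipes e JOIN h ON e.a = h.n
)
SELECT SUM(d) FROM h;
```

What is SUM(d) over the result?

Base: (n20, d=0).
Iteration 1: edges from {n20} -> (n21, d=1), (n30, d=1).
Iteration 2: edges from {n21,n30} -> (n9, d=2).
Iteration 3: no outgoing edges from {n9}; recursion stops.
SUM(d) = 0 + 1 + 1 + 2 = 4.

4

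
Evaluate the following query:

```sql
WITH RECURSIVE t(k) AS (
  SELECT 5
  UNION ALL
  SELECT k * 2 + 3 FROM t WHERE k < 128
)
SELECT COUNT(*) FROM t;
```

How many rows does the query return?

6

Base: k=5.
Iteration 1: 5 < 128 holds -> k = 5 * 2 + 3 = 13.
Iteration 2: 13 < 128 holds -> k = 13 * 2 + 3 = 29.
Iteration 3: 29 < 128 holds -> k = 29 * 2 + 3 = 61.
Iteration 4: 61 < 128 holds -> k = 61 * 2 + 3 = 125.
Iteration 5: 125 < 128 holds -> k = 125 * 2 + 3 = 253.
Iteration 6: 253 < 128 fails; recursion stops.
Total rows emitted: 6.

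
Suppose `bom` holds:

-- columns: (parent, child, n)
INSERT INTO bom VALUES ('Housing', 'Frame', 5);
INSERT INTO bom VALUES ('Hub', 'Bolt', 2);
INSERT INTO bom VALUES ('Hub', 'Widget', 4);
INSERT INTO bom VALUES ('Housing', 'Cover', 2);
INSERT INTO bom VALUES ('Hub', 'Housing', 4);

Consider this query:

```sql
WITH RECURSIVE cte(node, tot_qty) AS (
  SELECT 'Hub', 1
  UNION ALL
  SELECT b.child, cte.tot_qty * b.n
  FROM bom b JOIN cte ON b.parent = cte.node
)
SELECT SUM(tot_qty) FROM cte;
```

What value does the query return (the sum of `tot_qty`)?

Base: (Hub, tot_qty=1).
Iteration 1: components of {Hub} -> Bolt = 1*2 = 2, Housing = 1*4 = 4, Widget = 1*4 = 4.
Iteration 2: components of {Bolt,Housing,Widget} -> Cover = 4*2 = 8, Frame = 4*5 = 20.
Iteration 3: no further components; recursion stops.
SUM(tot_qty) = 1 + 2 + 4 + 4 + 8 + 20 = 39.

39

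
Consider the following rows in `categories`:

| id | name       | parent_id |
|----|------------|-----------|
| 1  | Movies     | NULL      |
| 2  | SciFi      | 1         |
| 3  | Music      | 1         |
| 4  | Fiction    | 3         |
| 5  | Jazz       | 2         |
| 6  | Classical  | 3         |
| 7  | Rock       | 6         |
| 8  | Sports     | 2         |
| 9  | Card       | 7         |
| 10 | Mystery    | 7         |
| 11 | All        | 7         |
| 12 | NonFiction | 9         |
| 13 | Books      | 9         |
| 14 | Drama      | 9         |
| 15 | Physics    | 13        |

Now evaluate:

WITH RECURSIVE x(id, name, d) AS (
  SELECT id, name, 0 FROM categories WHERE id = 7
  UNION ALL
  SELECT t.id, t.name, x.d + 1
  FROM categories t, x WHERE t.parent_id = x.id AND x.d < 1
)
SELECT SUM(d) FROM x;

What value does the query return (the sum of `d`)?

3

Base: id=7 (Rock) at d 0.
Iteration 1: rows with parent_id in {7} -> Card (id 9, d 1), Mystery (id 10, d 1), All (id 11, d 1).
Iteration 2: d < 1 fails for all current rows; recursion stops.
SUM(d) = 0 + 1 + 1 + 1 = 3.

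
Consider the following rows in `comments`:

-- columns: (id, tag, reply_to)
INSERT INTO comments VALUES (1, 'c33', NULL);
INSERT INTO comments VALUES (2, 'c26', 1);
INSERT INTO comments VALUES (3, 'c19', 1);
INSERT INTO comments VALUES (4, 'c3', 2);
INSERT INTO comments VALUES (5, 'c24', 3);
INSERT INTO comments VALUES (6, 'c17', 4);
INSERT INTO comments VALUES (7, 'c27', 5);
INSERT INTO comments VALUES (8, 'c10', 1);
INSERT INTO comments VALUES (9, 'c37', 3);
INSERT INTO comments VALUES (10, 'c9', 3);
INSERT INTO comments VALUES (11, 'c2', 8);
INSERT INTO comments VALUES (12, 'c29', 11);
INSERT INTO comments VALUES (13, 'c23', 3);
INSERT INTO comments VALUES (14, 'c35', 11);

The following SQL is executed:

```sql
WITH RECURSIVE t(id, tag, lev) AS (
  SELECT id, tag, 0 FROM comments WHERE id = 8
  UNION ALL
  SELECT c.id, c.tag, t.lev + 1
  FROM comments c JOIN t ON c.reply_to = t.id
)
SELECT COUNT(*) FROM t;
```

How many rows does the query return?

Base: id=8 (c10) at lev 0.
Iteration 1: rows with reply_to in {8} -> c2 (id 11, lev 1).
Iteration 2: rows with reply_to in {11} -> c29 (id 12, lev 2), c35 (id 14, lev 2).
Iteration 3: no rows with reply_to in {12,14}; recursion stops.
Total rows emitted: 4.

4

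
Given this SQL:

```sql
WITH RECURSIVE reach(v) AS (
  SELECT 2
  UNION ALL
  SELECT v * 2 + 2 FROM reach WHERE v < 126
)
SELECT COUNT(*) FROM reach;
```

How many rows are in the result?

Base: v=2.
Iteration 1: 2 < 126 holds -> v = 2 * 2 + 2 = 6.
Iteration 2: 6 < 126 holds -> v = 6 * 2 + 2 = 14.
Iteration 3: 14 < 126 holds -> v = 14 * 2 + 2 = 30.
Iteration 4: 30 < 126 holds -> v = 30 * 2 + 2 = 62.
Iteration 5: 62 < 126 holds -> v = 62 * 2 + 2 = 126.
Iteration 6: 126 < 126 fails; recursion stops.
Total rows emitted: 6.

6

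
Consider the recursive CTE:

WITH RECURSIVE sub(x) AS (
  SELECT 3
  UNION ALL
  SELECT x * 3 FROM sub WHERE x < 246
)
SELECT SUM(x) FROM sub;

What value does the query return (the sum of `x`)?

Base: x=3.
Iteration 1: 3 < 246 holds -> x = 3 * 3 = 9.
Iteration 2: 9 < 246 holds -> x = 9 * 3 = 27.
Iteration 3: 27 < 246 holds -> x = 27 * 3 = 81.
Iteration 4: 81 < 246 holds -> x = 81 * 3 = 243.
Iteration 5: 243 < 246 holds -> x = 243 * 3 = 729.
Iteration 6: 729 < 246 fails; recursion stops.
SUM(x) = 3 + 9 + 27 + 81 + 243 + 729 = 1092.

1092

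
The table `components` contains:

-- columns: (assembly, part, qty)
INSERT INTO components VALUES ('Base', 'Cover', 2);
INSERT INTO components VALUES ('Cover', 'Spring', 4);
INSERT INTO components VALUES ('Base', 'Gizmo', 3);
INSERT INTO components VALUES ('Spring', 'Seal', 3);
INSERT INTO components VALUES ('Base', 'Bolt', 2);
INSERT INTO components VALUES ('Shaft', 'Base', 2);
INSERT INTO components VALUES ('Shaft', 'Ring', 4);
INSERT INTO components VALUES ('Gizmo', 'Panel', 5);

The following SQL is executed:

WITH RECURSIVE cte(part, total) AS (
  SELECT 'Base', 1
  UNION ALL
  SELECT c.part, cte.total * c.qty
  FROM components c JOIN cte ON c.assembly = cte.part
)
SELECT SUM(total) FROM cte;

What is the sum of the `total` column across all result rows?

Base: (Base, total=1).
Iteration 1: components of {Base} -> Bolt = 1*2 = 2, Cover = 1*2 = 2, Gizmo = 1*3 = 3.
Iteration 2: components of {Bolt,Cover,Gizmo} -> Panel = 3*5 = 15, Spring = 2*4 = 8.
Iteration 3: components of {Panel,Spring} -> Seal = 8*3 = 24.
Iteration 4: no further components; recursion stops.
SUM(total) = 1 + 3 + 2 + 2 + 15 + 8 + 24 = 55.

55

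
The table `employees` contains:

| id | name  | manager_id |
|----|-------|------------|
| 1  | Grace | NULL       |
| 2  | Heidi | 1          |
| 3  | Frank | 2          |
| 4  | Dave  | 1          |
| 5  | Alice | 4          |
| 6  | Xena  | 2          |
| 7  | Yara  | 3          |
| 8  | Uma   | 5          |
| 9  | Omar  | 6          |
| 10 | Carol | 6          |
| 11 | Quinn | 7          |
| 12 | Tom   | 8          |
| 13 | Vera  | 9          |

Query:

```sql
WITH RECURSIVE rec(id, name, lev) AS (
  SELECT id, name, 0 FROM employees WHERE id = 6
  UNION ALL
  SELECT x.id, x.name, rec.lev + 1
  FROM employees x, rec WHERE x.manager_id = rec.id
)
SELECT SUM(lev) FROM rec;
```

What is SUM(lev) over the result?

4

Base: id=6 (Xena) at lev 0.
Iteration 1: rows with manager_id in {6} -> Omar (id 9, lev 1), Carol (id 10, lev 1).
Iteration 2: rows with manager_id in {9,10} -> Vera (id 13, lev 2).
Iteration 3: no rows with manager_id in {13}; recursion stops.
SUM(lev) = 0 + 1 + 1 + 2 = 4.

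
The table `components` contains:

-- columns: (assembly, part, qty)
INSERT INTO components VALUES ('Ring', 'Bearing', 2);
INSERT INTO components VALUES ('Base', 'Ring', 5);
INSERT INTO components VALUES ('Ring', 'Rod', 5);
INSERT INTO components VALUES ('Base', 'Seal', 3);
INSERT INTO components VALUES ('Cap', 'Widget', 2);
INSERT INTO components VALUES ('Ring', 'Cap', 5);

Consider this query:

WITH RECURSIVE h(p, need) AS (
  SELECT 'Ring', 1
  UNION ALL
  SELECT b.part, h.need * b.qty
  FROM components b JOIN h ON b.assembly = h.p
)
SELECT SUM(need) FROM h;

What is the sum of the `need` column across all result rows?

23

Base: (Ring, need=1).
Iteration 1: components of {Ring} -> Bearing = 1*2 = 2, Cap = 1*5 = 5, Rod = 1*5 = 5.
Iteration 2: components of {Bearing,Cap,Rod} -> Widget = 5*2 = 10.
Iteration 3: no further components; recursion stops.
SUM(need) = 1 + 5 + 5 + 2 + 10 = 23.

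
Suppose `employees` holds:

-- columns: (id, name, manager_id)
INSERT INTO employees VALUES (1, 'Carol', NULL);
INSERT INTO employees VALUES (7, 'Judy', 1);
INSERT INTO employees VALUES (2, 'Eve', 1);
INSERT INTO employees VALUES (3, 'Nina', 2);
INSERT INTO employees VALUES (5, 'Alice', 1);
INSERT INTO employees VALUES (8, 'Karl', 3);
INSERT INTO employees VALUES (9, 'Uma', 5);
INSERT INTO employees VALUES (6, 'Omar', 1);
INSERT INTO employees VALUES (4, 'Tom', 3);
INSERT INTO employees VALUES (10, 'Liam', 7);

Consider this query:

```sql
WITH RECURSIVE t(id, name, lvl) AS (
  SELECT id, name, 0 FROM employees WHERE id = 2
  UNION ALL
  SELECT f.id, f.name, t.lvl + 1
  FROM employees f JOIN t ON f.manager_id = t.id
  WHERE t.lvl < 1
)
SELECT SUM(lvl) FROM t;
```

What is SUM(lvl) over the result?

Base: id=2 (Eve) at lvl 0.
Iteration 1: rows with manager_id in {2} -> Nina (id 3, lvl 1).
Iteration 2: lvl < 1 fails for all current rows; recursion stops.
SUM(lvl) = 0 + 1 = 1.

1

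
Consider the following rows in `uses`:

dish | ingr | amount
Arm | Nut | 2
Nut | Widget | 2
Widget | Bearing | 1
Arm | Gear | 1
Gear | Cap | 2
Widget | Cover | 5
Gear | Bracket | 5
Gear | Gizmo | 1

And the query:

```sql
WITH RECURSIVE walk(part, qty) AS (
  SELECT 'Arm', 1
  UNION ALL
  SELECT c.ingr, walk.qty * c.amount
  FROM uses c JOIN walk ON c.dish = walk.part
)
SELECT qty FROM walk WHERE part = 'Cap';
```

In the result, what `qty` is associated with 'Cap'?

Base: (Arm, qty=1).
Iteration 1: components of {Arm} -> Gear = 1*1 = 1, Nut = 1*2 = 2.
Iteration 2: components of {Gear,Nut} -> Bracket = 1*5 = 5, Cap = 1*2 = 2, Gizmo = 1*1 = 1, Widget = 2*2 = 4.
Iteration 3: components of {Bracket,Cap,Gizmo,Widget} -> Bearing = 4*1 = 4, Cover = 4*5 = 20.
Iteration 4: no further components; recursion stops.

2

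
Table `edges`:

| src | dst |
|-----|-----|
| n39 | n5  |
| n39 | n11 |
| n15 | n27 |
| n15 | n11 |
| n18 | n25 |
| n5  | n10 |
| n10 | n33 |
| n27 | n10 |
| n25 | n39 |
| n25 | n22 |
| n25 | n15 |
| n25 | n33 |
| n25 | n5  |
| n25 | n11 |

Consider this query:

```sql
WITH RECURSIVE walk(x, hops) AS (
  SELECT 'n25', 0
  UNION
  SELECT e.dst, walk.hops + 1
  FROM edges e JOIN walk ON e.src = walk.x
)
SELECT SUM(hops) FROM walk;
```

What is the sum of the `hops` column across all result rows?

24

Base: (n25, hops=0).
Iteration 1: edges from {n25} -> (n11, hops=1), (n15, hops=1), (n22, hops=1), (n33, hops=1), (n39, hops=1), (n5, hops=1).
Iteration 2: edges from {n11,n15,n22,n33,n39,n5} -> (n10, hops=2), (n11, hops=2), (n27, hops=2), (n5, hops=2). [UNION drops 1 duplicate row(s)]
Iteration 3: edges from {n10,n11,n27,n5} -> (n10, hops=3), (n33, hops=3). [UNION drops 1 duplicate row(s)]
Iteration 4: edges from {n10,n33} -> (n33, hops=4).
Iteration 5: no outgoing edges from {n33}; recursion stops.
SUM(hops) = 0 + 1 + 1 + 1 + 1 + 1 + 1 + 2 + 2 + 2 + 2 + 3 + 3 + 4 = 24.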